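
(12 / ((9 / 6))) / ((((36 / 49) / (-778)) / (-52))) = 3964688 / 9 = 440520.89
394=394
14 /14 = 1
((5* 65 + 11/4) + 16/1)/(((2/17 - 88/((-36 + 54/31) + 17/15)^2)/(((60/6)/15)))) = 5545775060375/906193308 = 6119.86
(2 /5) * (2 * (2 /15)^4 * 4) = 256 /253125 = 0.00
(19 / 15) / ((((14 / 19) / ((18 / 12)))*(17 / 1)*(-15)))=-361 / 35700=-0.01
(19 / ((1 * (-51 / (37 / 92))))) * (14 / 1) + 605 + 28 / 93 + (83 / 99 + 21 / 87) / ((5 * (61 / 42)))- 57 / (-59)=604.32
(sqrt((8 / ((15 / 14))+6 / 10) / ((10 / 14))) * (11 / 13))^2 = 102487 / 12675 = 8.09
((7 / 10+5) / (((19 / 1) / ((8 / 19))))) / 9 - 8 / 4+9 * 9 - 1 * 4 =21379 / 285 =75.01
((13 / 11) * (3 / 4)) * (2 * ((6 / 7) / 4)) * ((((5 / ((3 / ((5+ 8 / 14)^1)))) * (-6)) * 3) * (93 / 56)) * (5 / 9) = -3536325 / 60368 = -58.58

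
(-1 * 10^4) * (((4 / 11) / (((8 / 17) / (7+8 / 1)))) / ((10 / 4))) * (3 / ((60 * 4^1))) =-6375 / 11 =-579.55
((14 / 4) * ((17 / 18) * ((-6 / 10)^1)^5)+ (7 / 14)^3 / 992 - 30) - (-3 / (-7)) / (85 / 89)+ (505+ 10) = 1429249475427 / 2951200000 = 484.29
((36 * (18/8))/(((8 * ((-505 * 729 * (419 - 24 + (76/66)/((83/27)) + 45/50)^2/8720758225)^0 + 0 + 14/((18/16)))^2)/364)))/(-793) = -45927/1786202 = -0.03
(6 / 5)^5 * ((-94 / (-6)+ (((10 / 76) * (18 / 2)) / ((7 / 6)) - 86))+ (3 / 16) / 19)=-14335866 / 83125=-172.46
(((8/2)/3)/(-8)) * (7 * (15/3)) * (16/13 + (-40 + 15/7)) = 5555/26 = 213.65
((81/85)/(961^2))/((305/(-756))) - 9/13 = -215481333393/311249665025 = -0.69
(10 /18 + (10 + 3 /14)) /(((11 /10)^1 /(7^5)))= 164553.38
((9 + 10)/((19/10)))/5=2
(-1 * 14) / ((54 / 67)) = -469 / 27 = -17.37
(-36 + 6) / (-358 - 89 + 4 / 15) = 450 / 6701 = 0.07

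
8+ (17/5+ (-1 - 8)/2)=69/10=6.90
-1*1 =-1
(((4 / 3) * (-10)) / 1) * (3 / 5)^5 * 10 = -1296 / 125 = -10.37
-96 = -96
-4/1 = -4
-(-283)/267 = 283/267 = 1.06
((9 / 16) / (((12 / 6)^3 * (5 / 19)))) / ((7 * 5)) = 171 / 22400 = 0.01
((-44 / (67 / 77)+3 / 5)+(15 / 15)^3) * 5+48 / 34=-277260 / 1139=-243.42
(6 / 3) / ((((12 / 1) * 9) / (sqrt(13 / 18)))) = 0.02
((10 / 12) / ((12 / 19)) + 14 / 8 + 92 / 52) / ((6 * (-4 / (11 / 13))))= -49819 / 292032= -0.17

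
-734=-734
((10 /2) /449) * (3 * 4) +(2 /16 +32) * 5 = 160.76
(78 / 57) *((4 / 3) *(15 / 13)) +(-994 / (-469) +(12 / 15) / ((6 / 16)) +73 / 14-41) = -7866911 / 267330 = -29.43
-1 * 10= -10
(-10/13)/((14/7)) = -5/13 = -0.38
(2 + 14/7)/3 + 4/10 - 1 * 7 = -79/15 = -5.27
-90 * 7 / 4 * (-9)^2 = -25515 / 2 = -12757.50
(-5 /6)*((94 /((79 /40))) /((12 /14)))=-32900 /711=-46.27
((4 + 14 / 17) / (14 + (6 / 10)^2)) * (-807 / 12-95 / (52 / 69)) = -14350 / 221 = -64.93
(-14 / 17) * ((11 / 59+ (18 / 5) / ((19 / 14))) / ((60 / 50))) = -111391 / 57171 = -1.95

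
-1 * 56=-56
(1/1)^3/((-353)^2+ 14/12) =6/747661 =0.00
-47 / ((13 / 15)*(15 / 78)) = -282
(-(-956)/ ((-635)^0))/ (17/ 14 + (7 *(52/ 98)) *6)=40.68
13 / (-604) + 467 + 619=655931 / 604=1085.98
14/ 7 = 2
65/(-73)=-65/73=-0.89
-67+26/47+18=-2277/47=-48.45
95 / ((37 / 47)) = 4465 / 37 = 120.68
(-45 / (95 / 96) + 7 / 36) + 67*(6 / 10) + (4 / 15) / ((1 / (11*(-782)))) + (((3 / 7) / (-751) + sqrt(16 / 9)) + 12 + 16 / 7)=-8210361371 / 3595788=-2283.33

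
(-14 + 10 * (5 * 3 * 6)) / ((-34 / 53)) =-1381.12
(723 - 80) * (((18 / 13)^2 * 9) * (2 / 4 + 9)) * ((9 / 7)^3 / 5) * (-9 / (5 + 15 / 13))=-58433532273 / 891800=-65523.14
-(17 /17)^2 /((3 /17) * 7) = -17 /21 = -0.81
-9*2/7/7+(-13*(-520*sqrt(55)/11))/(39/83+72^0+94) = -18/49+140270*sqrt(55)/21791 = 47.37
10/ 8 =5/ 4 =1.25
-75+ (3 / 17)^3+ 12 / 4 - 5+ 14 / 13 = -4848780 / 63869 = -75.92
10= 10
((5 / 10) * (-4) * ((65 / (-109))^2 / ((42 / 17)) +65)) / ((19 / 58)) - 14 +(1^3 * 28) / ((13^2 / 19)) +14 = -316111216802 / 801147711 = -394.57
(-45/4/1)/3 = -15/4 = -3.75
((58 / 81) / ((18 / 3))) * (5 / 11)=145 / 2673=0.05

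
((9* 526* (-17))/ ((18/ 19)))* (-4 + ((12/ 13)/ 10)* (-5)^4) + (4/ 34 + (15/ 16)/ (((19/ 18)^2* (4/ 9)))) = -5822233354373/ 1276496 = -4561105.84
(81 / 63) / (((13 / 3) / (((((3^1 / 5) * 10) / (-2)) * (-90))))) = 7290 / 91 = 80.11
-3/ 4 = -0.75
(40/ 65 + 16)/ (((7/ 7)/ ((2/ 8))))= 54/ 13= 4.15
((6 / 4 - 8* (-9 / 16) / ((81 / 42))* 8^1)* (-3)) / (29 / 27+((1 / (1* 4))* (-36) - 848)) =3267 / 46220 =0.07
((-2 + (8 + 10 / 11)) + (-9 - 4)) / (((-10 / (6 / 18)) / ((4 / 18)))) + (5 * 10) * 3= 222817 / 1485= 150.05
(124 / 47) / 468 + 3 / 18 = 1895 / 10998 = 0.17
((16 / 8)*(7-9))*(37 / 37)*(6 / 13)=-24 / 13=-1.85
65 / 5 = 13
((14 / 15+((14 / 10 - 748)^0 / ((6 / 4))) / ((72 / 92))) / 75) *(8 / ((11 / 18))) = 3856 / 12375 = 0.31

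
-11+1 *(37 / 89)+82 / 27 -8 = -37360 / 2403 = -15.55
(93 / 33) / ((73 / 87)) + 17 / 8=5.48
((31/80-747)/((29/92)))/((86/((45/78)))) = -4121301/259376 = -15.89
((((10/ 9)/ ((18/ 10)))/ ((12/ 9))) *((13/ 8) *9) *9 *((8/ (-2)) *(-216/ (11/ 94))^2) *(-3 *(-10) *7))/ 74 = -10551085272000/ 4477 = -2356731130.67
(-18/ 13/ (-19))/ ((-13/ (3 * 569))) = -30726/ 3211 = -9.57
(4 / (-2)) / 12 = -1 / 6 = -0.17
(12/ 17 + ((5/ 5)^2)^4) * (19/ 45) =551/ 765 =0.72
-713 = -713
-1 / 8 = -0.12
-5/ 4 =-1.25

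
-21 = -21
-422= -422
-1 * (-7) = 7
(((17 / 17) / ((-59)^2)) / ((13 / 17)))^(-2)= 2047834009 / 289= 7085930.83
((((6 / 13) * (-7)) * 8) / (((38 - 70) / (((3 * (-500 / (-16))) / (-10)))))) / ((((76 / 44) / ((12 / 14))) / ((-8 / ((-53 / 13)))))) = -7425 / 1007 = -7.37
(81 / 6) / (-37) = -27 / 74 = -0.36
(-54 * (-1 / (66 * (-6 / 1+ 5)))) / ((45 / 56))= -56 / 55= -1.02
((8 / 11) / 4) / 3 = 2 / 33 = 0.06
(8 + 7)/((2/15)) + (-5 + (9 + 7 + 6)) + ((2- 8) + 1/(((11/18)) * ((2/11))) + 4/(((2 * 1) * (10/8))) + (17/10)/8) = 2149/16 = 134.31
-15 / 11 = -1.36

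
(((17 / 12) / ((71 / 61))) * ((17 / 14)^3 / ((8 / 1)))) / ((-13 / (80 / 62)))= -25473905 / 942168864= -0.03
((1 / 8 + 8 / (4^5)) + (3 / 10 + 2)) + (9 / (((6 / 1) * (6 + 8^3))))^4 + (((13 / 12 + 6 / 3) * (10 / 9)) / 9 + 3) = 8136746863430957 / 1399636628893440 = 5.81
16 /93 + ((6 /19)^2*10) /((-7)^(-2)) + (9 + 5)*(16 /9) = 7445672 /100719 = 73.93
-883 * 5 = -4415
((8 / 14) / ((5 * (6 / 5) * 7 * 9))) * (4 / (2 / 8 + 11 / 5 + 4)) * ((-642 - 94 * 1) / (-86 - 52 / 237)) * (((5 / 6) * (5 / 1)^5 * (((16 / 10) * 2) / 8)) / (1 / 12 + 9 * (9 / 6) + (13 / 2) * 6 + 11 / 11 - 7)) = 58144000000 / 324910316367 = 0.18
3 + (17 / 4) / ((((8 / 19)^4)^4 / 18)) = 78393359.30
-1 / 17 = -0.06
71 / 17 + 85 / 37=4072 / 629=6.47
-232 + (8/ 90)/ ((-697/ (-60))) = -485096/ 2091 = -231.99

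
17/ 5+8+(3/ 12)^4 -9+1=4357/ 1280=3.40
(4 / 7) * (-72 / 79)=-288 / 553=-0.52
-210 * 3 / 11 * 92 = -57960 / 11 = -5269.09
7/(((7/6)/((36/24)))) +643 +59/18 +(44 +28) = 13091/18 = 727.28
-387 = -387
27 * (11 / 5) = 297 / 5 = 59.40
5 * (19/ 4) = 95/ 4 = 23.75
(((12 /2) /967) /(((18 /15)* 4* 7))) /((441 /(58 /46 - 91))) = -860 /22885989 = -0.00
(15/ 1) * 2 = 30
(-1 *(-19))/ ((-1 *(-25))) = 19/ 25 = 0.76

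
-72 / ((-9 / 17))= 136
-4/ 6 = -2/ 3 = -0.67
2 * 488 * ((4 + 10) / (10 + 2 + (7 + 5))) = 1708 / 3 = 569.33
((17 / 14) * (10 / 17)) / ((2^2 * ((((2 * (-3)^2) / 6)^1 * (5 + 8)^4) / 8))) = 10 / 599781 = 0.00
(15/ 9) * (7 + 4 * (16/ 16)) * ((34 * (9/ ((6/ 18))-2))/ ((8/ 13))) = 303875/ 12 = 25322.92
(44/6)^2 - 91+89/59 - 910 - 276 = -648730/531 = -1221.71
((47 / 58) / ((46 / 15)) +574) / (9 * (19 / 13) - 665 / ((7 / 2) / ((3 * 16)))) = -19917781 / 315861852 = -0.06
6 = 6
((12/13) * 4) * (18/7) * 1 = 864/91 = 9.49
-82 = -82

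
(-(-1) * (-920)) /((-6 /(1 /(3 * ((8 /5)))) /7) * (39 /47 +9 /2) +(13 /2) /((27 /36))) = 2270100 /32723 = 69.37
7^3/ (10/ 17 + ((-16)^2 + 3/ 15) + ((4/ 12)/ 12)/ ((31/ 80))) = 8134245/ 6091433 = 1.34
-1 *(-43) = 43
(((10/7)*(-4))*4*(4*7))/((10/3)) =-192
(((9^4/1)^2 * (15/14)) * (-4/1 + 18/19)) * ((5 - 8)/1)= 56175970905/133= 422375721.09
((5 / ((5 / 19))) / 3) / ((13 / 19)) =361 / 39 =9.26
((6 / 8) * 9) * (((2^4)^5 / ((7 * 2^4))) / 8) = 55296 / 7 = 7899.43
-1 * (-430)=430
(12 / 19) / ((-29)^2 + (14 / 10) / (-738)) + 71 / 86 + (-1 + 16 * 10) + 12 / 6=820583208789 / 5070764422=161.83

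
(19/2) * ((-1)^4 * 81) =1539/2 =769.50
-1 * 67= -67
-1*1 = -1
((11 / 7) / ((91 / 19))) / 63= 209 / 40131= 0.01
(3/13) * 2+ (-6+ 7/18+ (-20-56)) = -18989/234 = -81.15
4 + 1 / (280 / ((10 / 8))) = 897 / 224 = 4.00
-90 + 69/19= -1641/19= -86.37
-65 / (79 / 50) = -3250 / 79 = -41.14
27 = 27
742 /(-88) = -371 /44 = -8.43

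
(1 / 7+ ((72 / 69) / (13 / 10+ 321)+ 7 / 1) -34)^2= 194172296823184 / 269260323409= 721.13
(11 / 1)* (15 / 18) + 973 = 5893 / 6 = 982.17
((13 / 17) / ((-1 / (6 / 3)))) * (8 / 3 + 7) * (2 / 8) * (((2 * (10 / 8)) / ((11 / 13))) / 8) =-24505 / 17952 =-1.37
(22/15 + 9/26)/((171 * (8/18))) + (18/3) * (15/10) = 267467/29640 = 9.02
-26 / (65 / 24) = -48 / 5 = -9.60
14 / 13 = 1.08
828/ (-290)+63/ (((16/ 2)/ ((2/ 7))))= -351/ 580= -0.61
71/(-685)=-71/685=-0.10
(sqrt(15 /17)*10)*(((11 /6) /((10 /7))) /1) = 77*sqrt(255) /102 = 12.05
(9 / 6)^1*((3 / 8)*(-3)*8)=-27 / 2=-13.50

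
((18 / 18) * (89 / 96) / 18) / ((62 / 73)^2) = 474281 / 6642432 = 0.07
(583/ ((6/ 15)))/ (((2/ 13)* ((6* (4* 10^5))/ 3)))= 7579/ 640000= 0.01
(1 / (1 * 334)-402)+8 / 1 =-131595 / 334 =-394.00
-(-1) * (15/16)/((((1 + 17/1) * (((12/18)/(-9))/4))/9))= -405/16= -25.31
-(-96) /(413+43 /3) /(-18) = -8 /641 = -0.01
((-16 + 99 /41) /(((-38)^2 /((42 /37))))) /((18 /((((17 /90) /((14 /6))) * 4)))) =-9469 /49287330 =-0.00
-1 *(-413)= 413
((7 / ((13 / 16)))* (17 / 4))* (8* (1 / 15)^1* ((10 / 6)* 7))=26656 / 117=227.83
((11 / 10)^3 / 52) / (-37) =-1331 / 1924000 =-0.00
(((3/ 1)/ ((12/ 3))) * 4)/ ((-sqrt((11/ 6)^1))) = -3 * sqrt(66)/ 11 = -2.22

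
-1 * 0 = 0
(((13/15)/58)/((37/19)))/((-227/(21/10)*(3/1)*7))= -247/73071300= -0.00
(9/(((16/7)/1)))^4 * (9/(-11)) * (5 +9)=-992436543/360448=-2753.34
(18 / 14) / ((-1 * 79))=-9 / 553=-0.02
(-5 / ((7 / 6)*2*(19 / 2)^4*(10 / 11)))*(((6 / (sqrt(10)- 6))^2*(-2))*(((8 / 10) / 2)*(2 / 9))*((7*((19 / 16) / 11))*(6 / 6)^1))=48 / (34295*(6- sqrt(10))^2)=0.00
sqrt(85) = 9.22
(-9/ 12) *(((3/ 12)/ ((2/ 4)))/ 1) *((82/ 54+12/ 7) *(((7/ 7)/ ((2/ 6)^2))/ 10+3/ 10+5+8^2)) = -23829/ 280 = -85.10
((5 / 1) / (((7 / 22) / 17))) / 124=935 / 434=2.15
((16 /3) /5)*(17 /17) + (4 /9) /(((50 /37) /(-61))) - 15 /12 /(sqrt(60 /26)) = -19.82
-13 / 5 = -2.60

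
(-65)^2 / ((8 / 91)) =384475 / 8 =48059.38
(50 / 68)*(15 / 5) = 75 / 34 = 2.21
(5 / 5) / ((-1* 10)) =-1 / 10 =-0.10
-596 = -596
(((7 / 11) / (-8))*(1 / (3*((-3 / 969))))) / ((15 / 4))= 2261 / 990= 2.28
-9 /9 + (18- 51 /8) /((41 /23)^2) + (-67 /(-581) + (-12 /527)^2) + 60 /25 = 56138928217109 /10849883314760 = 5.17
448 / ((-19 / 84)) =-37632 / 19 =-1980.63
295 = 295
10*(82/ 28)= 205/ 7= 29.29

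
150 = 150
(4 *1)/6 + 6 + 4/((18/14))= 88/9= 9.78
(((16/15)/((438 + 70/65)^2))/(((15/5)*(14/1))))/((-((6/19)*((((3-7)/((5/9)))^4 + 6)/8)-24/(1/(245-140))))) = 401375/7354144989127377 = 0.00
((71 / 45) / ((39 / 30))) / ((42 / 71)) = 5041 / 2457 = 2.05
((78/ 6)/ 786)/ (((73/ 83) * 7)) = 0.00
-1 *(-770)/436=385/218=1.77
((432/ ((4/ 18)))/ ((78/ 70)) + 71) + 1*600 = 31403/ 13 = 2415.62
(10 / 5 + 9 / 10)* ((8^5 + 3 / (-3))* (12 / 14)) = 407247 / 5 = 81449.40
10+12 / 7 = 82 / 7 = 11.71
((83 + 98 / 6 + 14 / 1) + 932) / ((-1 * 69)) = -3136 / 207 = -15.15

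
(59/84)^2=3481/7056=0.49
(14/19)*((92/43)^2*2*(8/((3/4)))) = 71.96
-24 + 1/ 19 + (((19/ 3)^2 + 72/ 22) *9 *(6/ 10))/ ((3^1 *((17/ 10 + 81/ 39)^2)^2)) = -286229402237805/ 12147090149249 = -23.56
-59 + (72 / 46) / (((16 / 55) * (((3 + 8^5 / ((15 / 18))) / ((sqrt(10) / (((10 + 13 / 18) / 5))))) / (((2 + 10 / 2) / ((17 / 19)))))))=-59 + 235125 * sqrt(10) / 471040046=-59.00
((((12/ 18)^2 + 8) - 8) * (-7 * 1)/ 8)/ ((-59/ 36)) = 14/ 59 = 0.24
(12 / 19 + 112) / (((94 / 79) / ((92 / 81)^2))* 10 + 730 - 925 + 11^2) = -357730960 / 205737719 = -1.74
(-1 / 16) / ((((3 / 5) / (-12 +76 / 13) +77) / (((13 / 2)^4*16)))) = -714025 / 30761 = -23.21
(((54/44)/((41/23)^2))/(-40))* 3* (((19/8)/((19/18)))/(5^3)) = -385641/739640000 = -0.00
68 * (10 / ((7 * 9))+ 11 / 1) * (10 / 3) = 478040 / 189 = 2529.31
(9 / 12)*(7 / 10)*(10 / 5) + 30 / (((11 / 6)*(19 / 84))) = 306789 / 4180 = 73.39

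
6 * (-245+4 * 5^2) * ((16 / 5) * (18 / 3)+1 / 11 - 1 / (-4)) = -374013 / 22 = -17000.59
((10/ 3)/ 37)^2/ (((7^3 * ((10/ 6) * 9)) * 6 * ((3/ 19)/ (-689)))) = -0.00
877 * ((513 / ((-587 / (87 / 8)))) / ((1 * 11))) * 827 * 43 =-1391906863107 / 51656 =-26945695.82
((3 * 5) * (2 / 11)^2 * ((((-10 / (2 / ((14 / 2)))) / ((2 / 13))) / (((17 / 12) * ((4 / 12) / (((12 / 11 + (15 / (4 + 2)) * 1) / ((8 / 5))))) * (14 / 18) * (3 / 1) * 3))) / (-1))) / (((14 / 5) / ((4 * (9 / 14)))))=155975625 / 2217446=70.34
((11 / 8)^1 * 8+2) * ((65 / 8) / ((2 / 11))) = 9295 / 16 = 580.94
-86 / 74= -43 / 37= -1.16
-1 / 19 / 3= -0.02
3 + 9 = 12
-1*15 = -15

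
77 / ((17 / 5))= 22.65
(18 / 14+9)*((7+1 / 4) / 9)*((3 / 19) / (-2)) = -87 / 133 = -0.65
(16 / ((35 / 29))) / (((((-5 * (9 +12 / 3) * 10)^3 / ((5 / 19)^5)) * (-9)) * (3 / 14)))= 116 / 3671992914525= 0.00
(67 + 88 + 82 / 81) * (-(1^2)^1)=-12637 / 81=-156.01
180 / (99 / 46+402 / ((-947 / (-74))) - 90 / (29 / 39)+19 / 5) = -1136968200 / 528497093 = -2.15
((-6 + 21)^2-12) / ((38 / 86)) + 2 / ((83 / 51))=762135 / 1577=483.28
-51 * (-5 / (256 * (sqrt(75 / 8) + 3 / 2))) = -255 / 1216 + 425 * sqrt(6) / 2432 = 0.22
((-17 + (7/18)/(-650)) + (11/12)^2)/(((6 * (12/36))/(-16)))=129.28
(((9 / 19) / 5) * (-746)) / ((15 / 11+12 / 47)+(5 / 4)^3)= -19.79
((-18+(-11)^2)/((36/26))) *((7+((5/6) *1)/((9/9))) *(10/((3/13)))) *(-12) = -8181290/27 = -303010.74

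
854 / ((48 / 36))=640.50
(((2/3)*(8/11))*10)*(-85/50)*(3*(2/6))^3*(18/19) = -1632/209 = -7.81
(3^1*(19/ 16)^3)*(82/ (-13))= -843657/ 26624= -31.69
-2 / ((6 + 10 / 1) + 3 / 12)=-0.12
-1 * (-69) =69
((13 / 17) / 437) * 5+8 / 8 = 7494 / 7429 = 1.01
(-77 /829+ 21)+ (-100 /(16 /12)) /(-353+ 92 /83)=511376249 /24212603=21.12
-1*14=-14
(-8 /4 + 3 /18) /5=-11 /30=-0.37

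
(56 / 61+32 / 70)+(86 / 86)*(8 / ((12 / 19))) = 89938 / 6405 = 14.04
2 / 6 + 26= 79 / 3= 26.33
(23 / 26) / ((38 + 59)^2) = 23 / 244634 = 0.00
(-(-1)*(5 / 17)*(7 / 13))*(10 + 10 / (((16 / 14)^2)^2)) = 1136975 / 452608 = 2.51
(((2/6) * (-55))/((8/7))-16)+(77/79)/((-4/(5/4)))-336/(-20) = -294757/18960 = -15.55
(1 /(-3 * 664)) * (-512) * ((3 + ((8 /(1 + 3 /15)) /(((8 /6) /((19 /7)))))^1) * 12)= 29696 /581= 51.11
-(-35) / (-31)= -35 / 31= -1.13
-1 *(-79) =79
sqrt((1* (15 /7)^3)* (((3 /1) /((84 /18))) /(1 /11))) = 45* sqrt(330) /98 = 8.34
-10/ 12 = -0.83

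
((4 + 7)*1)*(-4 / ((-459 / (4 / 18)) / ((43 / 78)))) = 1892 / 161109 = 0.01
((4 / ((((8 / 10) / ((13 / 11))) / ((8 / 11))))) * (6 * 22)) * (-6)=-37440 / 11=-3403.64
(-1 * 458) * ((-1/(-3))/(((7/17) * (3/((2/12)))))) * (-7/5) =3893/135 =28.84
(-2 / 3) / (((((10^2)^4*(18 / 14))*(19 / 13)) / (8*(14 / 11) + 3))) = -2639 / 56430000000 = -0.00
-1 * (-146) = 146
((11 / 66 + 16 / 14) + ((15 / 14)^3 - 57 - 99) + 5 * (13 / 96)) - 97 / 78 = -65933425 / 428064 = -154.03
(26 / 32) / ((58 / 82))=1.15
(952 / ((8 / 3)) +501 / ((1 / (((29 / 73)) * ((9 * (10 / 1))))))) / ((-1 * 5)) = -1333671 / 365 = -3653.89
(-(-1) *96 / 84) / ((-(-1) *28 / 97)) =194 / 49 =3.96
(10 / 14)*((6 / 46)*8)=120 / 161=0.75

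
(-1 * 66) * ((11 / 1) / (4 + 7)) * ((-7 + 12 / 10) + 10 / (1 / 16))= -50886 / 5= -10177.20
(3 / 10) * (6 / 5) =0.36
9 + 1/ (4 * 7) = 253/ 28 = 9.04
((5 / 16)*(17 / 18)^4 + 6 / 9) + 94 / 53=239363401 / 89019648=2.69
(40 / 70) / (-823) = -4 / 5761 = -0.00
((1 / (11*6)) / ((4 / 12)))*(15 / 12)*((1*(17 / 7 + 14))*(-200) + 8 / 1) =-14340 / 77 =-186.23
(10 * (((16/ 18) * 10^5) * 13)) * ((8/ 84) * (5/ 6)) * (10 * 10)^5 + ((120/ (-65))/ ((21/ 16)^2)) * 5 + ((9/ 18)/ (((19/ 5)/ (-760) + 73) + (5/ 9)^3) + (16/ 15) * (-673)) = 3605672797999715661658479404/ 393157014705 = 9171075837741781.19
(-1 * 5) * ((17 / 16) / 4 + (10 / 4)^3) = -5085 / 64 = -79.45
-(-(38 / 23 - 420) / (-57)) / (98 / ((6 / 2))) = 0.22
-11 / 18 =-0.61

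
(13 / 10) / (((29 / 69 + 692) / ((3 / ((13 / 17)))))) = 3519 / 477770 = 0.01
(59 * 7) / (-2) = -413 / 2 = -206.50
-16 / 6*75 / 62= -3.23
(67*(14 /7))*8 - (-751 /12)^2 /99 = 14718431 /14256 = 1032.44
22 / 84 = 11 / 42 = 0.26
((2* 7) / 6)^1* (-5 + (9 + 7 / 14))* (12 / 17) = 126 / 17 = 7.41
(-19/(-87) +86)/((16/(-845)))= -6338345/1392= -4553.41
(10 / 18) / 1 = 5 / 9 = 0.56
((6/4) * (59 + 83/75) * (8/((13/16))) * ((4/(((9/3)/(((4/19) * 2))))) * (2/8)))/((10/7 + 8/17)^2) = 8171236864/236545725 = 34.54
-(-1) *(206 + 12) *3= 654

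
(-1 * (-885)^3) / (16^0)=693154125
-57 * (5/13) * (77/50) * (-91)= 30723/10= 3072.30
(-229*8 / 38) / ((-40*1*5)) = 229 / 950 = 0.24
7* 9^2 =567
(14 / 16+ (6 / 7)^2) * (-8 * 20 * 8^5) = -413532160 / 49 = -8439431.84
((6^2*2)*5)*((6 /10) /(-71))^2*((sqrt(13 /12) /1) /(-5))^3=-117*sqrt(39) /3150625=-0.00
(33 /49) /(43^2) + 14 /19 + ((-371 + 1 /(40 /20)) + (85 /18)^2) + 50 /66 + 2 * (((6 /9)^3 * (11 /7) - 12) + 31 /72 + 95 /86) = -1124890325459 /3067568658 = -366.70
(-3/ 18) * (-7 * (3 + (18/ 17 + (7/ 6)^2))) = 23219/ 3672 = 6.32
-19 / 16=-1.19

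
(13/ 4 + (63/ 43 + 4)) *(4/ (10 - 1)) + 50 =20849/ 387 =53.87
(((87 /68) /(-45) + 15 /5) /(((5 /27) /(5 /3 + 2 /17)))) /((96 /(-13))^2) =46613749 /88780800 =0.53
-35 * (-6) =210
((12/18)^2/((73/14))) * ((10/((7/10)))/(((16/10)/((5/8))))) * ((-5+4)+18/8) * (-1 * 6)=-3125/876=-3.57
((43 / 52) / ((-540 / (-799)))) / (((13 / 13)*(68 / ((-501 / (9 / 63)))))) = -2362549 / 37440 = -63.10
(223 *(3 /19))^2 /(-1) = -447561 /361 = -1239.78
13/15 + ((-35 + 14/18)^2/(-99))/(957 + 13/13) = 1491601/1745955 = 0.85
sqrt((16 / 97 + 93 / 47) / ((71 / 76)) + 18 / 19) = sqrt(122624290513874) / 6150091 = 1.80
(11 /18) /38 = 11 /684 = 0.02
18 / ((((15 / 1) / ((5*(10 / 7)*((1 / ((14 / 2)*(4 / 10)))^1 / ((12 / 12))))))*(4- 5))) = -3.06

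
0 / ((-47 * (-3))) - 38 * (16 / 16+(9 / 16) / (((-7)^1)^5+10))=-1702039 / 44792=-38.00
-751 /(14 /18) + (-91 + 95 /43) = -317363 /301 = -1054.36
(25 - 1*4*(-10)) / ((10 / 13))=169 / 2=84.50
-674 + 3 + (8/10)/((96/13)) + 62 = -73067/120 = -608.89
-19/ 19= -1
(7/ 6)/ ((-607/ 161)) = -1127/ 3642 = -0.31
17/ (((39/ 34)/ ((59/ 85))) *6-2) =1003/ 467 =2.15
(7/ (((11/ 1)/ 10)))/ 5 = 14/ 11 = 1.27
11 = 11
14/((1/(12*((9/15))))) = 504/5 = 100.80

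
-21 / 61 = -0.34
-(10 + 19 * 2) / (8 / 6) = -36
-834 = -834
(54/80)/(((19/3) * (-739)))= -0.00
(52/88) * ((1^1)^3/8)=13/176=0.07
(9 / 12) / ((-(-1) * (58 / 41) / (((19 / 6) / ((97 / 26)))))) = 10127 / 22504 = 0.45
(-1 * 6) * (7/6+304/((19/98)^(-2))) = -181423/2401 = -75.56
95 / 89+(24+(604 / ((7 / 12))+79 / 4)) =1080.25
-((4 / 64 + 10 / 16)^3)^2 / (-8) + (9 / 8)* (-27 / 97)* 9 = -36519929975 / 13019119616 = -2.81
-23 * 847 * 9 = -175329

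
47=47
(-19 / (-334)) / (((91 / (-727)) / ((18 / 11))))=-0.74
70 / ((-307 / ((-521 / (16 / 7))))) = 127645 / 2456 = 51.97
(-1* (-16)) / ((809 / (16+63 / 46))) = 6392 / 18607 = 0.34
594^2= 352836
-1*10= -10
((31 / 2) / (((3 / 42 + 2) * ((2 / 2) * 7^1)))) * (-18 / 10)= -279 / 145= -1.92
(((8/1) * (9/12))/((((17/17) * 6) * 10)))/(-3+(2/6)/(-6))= -9/275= -0.03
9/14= 0.64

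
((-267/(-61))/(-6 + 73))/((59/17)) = 4539/241133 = 0.02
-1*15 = -15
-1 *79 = -79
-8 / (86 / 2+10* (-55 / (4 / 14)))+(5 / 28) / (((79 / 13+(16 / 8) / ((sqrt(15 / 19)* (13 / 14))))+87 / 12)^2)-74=-68942303971463970 / 931720265687309-160617600* sqrt(285) / 6930969032743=-74.00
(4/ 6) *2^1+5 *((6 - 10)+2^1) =-26/ 3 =-8.67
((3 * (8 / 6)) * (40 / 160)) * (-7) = -7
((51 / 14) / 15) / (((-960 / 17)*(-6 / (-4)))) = -289 / 100800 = -0.00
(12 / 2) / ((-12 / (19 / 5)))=-19 / 10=-1.90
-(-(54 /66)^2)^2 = -6561 /14641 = -0.45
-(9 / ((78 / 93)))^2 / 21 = -25947 / 4732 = -5.48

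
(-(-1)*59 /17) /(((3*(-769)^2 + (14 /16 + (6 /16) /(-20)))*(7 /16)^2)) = 2416640 /236449896361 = 0.00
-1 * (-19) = 19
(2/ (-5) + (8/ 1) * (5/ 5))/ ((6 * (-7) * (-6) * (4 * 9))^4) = 19/ 16933712219504640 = 0.00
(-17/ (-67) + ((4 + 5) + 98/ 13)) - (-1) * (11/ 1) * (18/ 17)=421100/ 14807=28.44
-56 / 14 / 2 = -2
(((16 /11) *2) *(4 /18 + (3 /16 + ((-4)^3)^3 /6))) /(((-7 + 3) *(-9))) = -6291397 /1782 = -3530.53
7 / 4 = 1.75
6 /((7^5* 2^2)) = 3 /33614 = 0.00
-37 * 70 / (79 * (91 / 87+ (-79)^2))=-112665 / 21450791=-0.01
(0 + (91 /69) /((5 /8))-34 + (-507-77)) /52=-106241 /8970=-11.84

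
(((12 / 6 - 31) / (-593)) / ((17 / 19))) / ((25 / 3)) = 1653 / 252025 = 0.01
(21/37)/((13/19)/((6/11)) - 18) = -0.03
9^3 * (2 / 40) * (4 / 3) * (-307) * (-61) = 4550661 / 5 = 910132.20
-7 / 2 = -3.50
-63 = -63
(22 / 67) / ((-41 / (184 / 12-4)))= -748 / 8241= -0.09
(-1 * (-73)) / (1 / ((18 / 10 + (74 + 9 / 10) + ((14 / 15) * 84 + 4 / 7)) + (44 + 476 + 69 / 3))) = 3570211 / 70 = 51003.01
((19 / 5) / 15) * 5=19 / 15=1.27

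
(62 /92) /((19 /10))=155 /437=0.35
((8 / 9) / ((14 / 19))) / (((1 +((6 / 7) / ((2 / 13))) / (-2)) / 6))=-304 / 75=-4.05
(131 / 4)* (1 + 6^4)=169907 / 4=42476.75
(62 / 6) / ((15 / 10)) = 62 / 9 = 6.89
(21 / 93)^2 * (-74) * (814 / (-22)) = 134162 / 961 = 139.61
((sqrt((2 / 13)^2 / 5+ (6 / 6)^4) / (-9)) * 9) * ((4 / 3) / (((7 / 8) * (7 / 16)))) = -3.49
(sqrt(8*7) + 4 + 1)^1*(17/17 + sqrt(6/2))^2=(1 + sqrt(3))^2*(5 + 2*sqrt(14))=93.18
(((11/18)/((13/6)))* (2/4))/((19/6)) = 11/247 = 0.04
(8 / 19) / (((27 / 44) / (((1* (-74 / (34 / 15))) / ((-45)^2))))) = -13024 / 1177335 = -0.01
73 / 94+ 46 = 4397 / 94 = 46.78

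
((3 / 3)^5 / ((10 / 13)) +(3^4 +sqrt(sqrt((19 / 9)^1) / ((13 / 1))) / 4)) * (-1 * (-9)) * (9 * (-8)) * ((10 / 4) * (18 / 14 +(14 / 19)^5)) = -3473096835834 / 17332693 - 3516703965 * 19^(1 / 4) * sqrt(39) / 225325009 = -200581.87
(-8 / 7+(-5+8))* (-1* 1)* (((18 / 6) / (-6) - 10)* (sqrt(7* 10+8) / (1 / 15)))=2583.29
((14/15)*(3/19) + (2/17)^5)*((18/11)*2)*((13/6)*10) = 3101441928/296750113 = 10.45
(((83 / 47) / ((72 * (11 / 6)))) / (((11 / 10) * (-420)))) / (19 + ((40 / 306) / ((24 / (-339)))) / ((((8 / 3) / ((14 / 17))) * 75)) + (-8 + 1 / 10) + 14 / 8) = -119935 / 53189720507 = -0.00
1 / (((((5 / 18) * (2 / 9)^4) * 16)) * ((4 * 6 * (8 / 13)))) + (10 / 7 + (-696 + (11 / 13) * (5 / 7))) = -2563379971 / 3727360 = -687.72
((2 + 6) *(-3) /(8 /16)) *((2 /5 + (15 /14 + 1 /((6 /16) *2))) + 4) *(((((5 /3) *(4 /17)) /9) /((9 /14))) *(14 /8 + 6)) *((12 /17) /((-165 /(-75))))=-14175680 /257499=-55.05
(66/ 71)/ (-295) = -66/ 20945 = -0.00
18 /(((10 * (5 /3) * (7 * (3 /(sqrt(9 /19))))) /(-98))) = -3.47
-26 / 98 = -13 / 49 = -0.27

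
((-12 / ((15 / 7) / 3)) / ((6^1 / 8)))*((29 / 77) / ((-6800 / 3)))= 87 / 23375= 0.00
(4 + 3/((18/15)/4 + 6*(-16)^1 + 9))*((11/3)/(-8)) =-2101/1156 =-1.82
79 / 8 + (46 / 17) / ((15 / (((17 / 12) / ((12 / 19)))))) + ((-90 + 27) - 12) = -34949 / 540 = -64.72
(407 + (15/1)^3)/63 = 3782/63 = 60.03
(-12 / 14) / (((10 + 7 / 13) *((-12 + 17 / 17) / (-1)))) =-78 / 10549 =-0.01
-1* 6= -6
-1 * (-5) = 5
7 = 7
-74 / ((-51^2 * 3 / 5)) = 370 / 7803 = 0.05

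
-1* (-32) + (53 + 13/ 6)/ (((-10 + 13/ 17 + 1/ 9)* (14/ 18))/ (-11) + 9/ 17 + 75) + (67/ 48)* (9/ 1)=52252535/ 1153816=45.29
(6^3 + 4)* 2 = 440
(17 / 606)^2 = 289 / 367236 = 0.00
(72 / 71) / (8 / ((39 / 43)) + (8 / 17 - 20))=-11934 / 126025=-0.09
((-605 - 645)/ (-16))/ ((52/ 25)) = 15625/ 416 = 37.56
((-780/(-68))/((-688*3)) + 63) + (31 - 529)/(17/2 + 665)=326932495/5251504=62.26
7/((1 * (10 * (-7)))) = -1/10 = -0.10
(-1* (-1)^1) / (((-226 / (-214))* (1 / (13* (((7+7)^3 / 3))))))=3816904 / 339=11259.30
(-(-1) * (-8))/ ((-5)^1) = 8/ 5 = 1.60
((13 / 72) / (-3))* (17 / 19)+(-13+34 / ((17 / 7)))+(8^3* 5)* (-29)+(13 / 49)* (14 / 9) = -2132727683 / 28728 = -74238.64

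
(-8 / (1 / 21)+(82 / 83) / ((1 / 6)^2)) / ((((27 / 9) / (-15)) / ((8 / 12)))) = 36640 / 83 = 441.45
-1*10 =-10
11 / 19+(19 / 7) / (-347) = 26358 / 46151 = 0.57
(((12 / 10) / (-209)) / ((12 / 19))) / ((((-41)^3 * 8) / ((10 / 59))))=1 / 357837832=0.00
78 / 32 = 39 / 16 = 2.44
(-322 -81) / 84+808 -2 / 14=67457 / 84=803.06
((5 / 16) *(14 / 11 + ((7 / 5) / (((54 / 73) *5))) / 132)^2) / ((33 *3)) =51670290721 / 10060060032000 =0.01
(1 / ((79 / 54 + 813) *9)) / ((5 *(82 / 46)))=138 / 9016105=0.00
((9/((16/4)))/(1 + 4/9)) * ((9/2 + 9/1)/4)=2187/416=5.26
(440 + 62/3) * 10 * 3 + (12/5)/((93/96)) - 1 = 2142329/155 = 13821.48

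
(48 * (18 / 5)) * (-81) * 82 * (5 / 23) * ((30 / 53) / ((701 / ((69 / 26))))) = -258240960 / 482989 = -534.67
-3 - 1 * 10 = -13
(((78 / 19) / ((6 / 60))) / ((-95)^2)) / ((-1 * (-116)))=39 / 994555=0.00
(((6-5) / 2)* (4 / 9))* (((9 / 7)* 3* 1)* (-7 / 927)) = -2 / 309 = -0.01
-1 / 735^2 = -1 / 540225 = -0.00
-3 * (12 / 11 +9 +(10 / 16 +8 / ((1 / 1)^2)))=-4941 / 88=-56.15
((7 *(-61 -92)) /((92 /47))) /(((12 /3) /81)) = -4077297 /368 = -11079.61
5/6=0.83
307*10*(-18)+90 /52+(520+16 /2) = -1422987 /26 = -54730.27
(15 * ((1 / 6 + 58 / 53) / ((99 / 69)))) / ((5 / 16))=73784 / 1749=42.19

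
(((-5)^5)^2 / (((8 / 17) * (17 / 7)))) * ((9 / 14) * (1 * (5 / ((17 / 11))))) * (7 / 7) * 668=11871696920.96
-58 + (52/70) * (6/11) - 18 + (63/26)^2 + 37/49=-125648013/1821820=-68.97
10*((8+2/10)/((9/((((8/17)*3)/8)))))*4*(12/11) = 1312/187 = 7.02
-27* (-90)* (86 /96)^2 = 249615 /128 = 1950.12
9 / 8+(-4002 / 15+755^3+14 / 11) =430368610.60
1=1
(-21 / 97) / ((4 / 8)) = -42 / 97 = -0.43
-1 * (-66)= 66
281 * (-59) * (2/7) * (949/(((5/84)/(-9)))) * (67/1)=227694792312/5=45538958462.40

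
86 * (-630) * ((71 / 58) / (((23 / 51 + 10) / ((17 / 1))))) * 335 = -558639008550 / 15457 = -36141489.85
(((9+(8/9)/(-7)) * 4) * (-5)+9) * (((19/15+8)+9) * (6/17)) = -5815924/5355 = -1086.07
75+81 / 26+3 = 2109 / 26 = 81.12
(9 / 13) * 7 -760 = -9817 / 13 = -755.15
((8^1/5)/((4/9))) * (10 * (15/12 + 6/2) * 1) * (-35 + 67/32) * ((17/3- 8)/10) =375921/320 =1174.75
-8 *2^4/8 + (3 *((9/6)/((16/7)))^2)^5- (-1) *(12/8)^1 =-10.90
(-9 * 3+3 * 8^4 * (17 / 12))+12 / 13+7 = 226056 / 13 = 17388.92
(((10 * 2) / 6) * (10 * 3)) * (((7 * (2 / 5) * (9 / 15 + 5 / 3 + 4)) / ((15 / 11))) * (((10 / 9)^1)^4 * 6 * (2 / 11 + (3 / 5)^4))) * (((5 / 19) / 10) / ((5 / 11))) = 1983559424 / 9349425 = 212.16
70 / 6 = 35 / 3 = 11.67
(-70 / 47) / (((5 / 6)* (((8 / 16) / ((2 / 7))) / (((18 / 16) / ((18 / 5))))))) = -15 / 47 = -0.32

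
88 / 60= 22 / 15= 1.47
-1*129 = -129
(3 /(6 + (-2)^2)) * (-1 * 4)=-6 /5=-1.20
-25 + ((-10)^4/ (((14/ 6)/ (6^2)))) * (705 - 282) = 456839825/ 7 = 65262832.14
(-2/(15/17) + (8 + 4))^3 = 3112136/3375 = 922.11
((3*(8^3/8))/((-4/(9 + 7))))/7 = -109.71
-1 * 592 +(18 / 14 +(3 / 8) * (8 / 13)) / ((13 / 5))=-699646 / 1183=-591.42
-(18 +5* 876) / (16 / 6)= -6597 / 4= -1649.25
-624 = -624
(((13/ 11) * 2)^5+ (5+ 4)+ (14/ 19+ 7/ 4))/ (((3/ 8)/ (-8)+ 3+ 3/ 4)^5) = 280134436618502144/ 2288014417702566333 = 0.12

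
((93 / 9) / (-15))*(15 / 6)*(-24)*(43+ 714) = 93868 / 3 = 31289.33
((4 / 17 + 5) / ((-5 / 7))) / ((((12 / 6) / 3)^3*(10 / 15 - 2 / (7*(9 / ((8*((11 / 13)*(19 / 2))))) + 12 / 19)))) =2517543 / 58480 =43.05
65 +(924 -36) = 953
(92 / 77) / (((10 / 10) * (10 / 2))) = 92 / 385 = 0.24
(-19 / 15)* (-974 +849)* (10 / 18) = 2375 / 27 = 87.96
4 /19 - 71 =-1345 /19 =-70.79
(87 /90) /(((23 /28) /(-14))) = -5684 /345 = -16.48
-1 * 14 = -14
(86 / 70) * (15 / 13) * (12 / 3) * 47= 24252 / 91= 266.51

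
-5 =-5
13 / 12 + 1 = 25 / 12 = 2.08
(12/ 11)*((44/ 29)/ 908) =12/ 6583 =0.00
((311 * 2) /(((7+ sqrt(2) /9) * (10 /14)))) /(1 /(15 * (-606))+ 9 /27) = 4488129324 /12016043 - 71240148 * sqrt(2) /12016043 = 365.13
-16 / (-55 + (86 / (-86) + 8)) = 1 / 3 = 0.33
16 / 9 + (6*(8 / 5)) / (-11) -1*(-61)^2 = -1841447 / 495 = -3720.09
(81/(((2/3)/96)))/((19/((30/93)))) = 198.03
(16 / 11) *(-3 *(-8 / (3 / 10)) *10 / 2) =6400 / 11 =581.82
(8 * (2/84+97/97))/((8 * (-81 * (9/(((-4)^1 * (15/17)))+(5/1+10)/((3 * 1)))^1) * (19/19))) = -430/83349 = -0.01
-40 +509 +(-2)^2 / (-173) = 81133 / 173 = 468.98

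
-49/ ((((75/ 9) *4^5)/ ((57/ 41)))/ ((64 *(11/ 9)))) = -10241/ 16400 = -0.62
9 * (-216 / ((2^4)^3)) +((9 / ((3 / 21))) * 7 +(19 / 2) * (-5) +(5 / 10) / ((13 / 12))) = 2619049 / 6656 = 393.49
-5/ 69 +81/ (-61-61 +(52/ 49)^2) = -14870279/ 20025042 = -0.74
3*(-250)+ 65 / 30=-4487 / 6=-747.83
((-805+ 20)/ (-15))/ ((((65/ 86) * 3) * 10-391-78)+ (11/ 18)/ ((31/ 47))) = -1255686/ 10686905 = -0.12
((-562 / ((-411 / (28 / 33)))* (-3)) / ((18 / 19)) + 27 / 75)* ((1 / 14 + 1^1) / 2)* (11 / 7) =-3371099 / 1208340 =-2.79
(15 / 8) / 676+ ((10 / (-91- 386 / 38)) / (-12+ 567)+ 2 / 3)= 0.67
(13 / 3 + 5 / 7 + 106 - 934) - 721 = -1543.95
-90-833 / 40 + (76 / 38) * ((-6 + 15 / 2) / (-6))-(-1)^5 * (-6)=-4693 / 40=-117.32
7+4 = 11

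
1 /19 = 0.05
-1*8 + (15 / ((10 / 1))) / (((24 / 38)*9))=-557 / 72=-7.74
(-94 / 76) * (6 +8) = -17.32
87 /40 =2.18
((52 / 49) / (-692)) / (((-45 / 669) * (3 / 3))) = 0.02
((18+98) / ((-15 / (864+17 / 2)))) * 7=-141694 / 3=-47231.33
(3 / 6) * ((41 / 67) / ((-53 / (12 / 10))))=-0.01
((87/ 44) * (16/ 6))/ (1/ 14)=812/ 11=73.82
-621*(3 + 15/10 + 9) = -16767/2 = -8383.50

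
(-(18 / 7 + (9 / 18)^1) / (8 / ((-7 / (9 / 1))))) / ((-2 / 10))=-215 / 144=-1.49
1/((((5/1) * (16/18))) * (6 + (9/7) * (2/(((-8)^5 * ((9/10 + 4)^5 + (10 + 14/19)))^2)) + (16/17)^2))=34632317962247665621187100672/1059874090655484160975153449325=0.03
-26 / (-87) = 26 / 87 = 0.30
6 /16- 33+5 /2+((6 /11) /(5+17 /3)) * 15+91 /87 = -433513 /15312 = -28.31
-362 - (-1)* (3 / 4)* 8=-356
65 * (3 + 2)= 325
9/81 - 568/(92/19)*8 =-194233/207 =-938.32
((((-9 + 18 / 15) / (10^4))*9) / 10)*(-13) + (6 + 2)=4004563 / 500000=8.01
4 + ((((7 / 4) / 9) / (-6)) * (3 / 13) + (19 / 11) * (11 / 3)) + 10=19025 / 936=20.33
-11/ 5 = -2.20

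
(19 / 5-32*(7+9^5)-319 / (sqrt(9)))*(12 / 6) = -56696836 / 15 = -3779789.07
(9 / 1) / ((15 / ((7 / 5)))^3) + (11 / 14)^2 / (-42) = -949433 / 128625000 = -0.01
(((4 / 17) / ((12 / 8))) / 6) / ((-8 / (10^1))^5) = -0.08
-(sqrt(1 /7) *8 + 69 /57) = -8 *sqrt(7) /7 - 23 /19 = -4.23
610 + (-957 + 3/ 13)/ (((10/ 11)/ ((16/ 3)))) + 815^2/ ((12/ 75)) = 1078064833/ 260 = 4146403.20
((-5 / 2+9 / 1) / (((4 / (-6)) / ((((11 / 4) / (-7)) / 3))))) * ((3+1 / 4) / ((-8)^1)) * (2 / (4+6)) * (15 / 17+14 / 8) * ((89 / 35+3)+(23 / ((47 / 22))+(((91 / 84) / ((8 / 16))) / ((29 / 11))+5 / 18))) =-4.75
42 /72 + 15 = 187 /12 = 15.58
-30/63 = -10/21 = -0.48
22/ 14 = 11/ 7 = 1.57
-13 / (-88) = 0.15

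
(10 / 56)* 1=5 / 28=0.18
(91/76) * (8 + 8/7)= 208/19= 10.95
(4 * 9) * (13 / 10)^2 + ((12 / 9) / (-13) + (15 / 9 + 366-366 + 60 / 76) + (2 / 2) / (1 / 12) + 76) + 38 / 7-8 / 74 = 750950449 / 4797975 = 156.51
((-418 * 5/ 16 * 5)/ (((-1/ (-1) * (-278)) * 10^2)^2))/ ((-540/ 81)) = 627/ 4946176000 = 0.00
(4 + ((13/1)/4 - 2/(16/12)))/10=23/40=0.58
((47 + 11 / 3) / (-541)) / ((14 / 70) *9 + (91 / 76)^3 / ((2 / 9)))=-667243520 / 67861302849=-0.01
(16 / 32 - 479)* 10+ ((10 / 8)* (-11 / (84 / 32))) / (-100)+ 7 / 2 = -4781.45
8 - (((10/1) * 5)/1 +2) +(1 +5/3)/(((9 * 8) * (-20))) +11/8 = -46037/1080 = -42.63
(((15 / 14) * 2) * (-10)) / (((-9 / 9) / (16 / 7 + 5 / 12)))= 5675 / 98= 57.91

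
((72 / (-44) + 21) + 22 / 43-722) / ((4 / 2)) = -332105 / 946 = -351.06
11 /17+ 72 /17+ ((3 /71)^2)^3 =10632323577836 /2177704826657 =4.88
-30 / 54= -5 / 9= -0.56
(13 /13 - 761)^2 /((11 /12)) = 6931200 /11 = 630109.09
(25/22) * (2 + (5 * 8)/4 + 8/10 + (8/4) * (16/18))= 1640/99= 16.57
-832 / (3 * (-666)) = 416 / 999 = 0.42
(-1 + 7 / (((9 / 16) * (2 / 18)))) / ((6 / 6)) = 111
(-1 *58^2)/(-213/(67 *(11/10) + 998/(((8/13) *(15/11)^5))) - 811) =4267575738668/1029482874557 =4.15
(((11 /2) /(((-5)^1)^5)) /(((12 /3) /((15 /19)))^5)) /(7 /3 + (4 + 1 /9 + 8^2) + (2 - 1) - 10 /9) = -8019 /1069991708672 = -0.00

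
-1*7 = -7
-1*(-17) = 17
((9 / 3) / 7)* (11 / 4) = 33 / 28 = 1.18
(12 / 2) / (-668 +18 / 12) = -12 / 1333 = -0.01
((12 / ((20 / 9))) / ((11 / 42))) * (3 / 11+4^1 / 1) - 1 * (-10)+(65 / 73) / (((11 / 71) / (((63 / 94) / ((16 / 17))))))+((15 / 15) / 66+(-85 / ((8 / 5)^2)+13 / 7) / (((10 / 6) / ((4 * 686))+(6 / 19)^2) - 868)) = 52547138732327096747 / 513960108890125920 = 102.24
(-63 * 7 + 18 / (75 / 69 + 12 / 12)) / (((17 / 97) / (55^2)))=-1014957075 / 136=-7462919.67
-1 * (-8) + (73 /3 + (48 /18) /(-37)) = 3581 /111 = 32.26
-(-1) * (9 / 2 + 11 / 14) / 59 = 37 / 413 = 0.09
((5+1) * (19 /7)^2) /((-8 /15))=-16245 /196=-82.88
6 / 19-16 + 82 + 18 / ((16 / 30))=100.07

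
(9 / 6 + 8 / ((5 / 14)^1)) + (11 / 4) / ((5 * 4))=1923 / 80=24.04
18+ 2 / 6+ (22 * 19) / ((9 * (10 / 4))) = 1661 / 45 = 36.91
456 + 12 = 468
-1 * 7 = -7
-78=-78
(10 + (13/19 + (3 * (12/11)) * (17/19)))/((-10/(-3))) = 1707/418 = 4.08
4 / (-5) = -4 / 5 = -0.80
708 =708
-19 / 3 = -6.33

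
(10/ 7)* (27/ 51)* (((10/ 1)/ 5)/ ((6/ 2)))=60/ 119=0.50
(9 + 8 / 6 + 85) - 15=80.33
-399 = -399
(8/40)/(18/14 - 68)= -7/2335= -0.00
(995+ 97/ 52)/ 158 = 51837/ 8216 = 6.31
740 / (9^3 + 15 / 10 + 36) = 1480 / 1533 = 0.97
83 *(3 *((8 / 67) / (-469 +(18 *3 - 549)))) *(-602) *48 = 14390208 / 16147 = 891.20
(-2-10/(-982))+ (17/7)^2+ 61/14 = 397709/48118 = 8.27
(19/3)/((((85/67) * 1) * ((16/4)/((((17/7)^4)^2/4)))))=377.55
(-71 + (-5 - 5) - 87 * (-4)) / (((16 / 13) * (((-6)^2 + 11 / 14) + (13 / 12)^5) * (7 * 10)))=26990496 / 333366455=0.08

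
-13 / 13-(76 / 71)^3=-796887 / 357911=-2.23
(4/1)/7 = 4/7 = 0.57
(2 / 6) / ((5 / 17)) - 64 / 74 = 149 / 555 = 0.27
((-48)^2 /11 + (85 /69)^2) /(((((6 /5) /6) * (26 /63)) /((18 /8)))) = 3480377985 /605176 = 5751.02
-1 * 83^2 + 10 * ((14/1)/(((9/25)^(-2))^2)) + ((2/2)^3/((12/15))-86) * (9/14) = -6941.13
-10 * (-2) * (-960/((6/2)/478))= -3059200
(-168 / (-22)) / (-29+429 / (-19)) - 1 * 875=-336932 / 385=-875.15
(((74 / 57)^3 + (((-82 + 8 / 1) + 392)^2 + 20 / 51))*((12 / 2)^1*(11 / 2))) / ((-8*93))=-437765475499 / 97596711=-4485.45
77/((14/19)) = 209/2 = 104.50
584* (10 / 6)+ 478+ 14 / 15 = 1452.27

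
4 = 4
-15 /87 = -5 /29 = -0.17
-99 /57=-33 /19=-1.74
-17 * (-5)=85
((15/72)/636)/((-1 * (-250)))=1/763200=0.00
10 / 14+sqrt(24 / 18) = 5 / 7+2 * sqrt(3) / 3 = 1.87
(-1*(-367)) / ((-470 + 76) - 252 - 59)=-367 / 705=-0.52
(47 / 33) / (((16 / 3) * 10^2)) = 0.00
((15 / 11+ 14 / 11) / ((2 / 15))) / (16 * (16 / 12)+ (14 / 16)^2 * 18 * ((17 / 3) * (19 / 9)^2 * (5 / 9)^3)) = 136993680 / 561286583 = 0.24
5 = 5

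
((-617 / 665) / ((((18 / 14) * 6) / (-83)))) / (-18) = -0.55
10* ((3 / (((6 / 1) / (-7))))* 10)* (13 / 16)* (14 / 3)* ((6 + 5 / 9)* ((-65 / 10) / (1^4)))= 56548.50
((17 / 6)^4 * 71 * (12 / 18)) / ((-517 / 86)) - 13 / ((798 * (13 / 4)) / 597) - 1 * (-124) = -386.41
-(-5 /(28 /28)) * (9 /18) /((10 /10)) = 5 /2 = 2.50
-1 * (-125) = 125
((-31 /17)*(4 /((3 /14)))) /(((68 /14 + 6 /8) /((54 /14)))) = -62496 /2669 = -23.42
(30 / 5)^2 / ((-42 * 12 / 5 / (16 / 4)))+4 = 2.57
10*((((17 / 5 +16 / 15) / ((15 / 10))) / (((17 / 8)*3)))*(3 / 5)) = 2144 / 765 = 2.80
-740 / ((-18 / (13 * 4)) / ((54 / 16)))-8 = 7207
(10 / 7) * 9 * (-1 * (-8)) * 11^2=87120 / 7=12445.71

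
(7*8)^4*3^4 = 796594176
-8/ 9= -0.89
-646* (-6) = 3876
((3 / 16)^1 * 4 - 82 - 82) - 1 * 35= -793 / 4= -198.25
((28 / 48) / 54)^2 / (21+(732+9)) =49 / 319966848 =0.00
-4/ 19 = -0.21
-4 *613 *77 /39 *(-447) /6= 14065898 /39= 360664.05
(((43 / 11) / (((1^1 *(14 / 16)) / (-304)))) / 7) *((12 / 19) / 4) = -16512 / 539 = -30.63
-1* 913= -913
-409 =-409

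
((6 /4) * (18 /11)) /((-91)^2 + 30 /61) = 1647 /5556881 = 0.00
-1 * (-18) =18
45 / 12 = 15 / 4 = 3.75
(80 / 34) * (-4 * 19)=-3040 / 17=-178.82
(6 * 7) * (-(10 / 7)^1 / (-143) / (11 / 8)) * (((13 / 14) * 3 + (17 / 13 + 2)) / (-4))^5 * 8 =-25162222005668235 / 1256451282230144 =-20.03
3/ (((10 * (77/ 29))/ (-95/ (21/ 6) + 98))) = 21576/ 2695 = 8.01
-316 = -316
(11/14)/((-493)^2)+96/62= 163329269/105483266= 1.55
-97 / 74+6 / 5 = -41 / 370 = -0.11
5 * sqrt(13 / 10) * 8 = 4 * sqrt(130) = 45.61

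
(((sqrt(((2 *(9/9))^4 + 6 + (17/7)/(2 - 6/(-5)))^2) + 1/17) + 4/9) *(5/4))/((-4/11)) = -21924155/274176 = -79.96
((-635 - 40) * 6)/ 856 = -2025/ 428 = -4.73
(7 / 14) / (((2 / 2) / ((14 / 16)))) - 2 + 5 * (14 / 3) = 21.77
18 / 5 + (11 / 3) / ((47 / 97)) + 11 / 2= 23501 / 1410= 16.67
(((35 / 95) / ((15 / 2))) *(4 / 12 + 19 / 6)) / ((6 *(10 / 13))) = 637 / 17100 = 0.04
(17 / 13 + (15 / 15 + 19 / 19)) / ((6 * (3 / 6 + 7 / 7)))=43 / 117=0.37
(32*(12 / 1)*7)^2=7225344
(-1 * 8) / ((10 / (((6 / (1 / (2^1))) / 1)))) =-48 / 5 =-9.60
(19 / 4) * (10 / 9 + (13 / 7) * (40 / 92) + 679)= 18746369 / 5796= 3234.36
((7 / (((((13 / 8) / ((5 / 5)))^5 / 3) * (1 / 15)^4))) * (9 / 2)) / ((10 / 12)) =188116992000 / 371293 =506653.75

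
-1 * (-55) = 55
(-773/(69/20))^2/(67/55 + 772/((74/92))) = 486388606000/9310797279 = 52.24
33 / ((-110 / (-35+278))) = -729 / 10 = -72.90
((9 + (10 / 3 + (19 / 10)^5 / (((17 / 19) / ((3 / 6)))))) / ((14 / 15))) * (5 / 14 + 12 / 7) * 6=348.49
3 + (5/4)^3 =317/64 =4.95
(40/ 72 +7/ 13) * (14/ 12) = 448/ 351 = 1.28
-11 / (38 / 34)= -187 / 19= -9.84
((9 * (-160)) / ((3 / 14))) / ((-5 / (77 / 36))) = 8624 / 3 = 2874.67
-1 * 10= -10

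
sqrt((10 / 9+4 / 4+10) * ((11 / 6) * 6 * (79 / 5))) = 45.88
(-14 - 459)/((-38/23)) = 10879/38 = 286.29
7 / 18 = 0.39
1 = 1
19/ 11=1.73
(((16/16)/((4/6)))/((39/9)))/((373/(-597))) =-5373/9698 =-0.55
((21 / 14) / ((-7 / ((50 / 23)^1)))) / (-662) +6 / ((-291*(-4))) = 30283 / 5169227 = 0.01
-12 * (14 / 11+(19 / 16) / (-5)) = -2733 / 220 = -12.42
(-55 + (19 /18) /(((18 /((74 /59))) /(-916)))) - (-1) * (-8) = -623051 /4779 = -130.37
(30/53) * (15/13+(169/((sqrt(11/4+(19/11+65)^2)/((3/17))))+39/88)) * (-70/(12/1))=-319725/60632 -130130 * sqrt(239595)/43175019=-6.75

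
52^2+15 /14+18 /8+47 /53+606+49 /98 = 4919027 /1484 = 3314.71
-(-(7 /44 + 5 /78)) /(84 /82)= 0.22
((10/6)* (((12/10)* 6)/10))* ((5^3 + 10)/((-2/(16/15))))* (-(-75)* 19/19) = -6480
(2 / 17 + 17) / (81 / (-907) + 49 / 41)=10821417 / 699074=15.48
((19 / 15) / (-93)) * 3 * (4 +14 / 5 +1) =-247 / 775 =-0.32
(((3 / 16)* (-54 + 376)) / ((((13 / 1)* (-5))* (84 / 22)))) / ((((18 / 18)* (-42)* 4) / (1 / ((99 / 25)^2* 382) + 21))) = 139104437 / 4574465280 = 0.03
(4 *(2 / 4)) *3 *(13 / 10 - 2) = -4.20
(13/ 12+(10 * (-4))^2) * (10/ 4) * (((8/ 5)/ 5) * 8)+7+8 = 153929/ 15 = 10261.93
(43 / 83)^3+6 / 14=2271910 / 4002509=0.57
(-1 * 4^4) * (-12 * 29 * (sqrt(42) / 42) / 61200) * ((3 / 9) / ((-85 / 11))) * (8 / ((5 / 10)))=-163328 * sqrt(42) / 6827625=-0.16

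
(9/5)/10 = 9/50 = 0.18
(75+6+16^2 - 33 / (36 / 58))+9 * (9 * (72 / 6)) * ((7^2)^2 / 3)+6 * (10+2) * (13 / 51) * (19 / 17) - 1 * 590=777638.35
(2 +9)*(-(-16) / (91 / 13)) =176 / 7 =25.14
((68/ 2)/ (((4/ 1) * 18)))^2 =289/ 1296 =0.22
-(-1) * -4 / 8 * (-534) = 267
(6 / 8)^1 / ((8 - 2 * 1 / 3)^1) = 9 / 88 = 0.10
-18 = -18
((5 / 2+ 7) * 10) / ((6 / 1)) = 95 / 6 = 15.83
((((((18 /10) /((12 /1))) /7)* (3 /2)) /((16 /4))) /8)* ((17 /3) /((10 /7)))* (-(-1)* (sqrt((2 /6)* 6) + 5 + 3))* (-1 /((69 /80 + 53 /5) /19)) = -969 /18340 - 969* sqrt(2) /146720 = -0.06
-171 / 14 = -12.21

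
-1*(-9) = 9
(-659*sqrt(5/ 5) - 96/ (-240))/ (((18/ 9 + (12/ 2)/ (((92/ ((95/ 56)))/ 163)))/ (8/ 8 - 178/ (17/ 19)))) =5708902864/ 877319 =6507.21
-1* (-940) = 940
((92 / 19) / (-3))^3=-778688 / 185193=-4.20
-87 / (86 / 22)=-957 / 43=-22.26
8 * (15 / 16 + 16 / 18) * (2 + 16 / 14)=2893 / 63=45.92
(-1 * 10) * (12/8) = -15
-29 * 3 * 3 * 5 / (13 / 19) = -24795 / 13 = -1907.31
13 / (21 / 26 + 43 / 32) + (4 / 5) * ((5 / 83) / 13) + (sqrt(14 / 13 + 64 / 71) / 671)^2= 16968189723322 / 2806436266205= 6.05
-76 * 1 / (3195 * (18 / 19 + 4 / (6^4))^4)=-12127339272121344 / 416053083928482355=-0.03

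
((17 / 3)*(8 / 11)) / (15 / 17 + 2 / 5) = 11560 / 3597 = 3.21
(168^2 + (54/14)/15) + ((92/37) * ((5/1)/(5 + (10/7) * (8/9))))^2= 8441287495281/299037515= 28228.19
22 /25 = 0.88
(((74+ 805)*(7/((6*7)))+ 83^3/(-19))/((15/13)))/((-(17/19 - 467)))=-14794091/265680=-55.68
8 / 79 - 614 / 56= -24029 / 2212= -10.86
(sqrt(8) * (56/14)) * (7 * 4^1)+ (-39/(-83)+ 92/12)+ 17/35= 75143/8715+ 224 * sqrt(2)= 325.41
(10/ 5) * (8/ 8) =2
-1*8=-8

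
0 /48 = 0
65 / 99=0.66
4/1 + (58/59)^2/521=7257768/1813601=4.00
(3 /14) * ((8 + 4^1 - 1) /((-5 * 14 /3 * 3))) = -33 /980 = -0.03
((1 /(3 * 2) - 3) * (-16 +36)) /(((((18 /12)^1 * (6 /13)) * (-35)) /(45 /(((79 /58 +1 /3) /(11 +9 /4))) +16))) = 9588527 /11151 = 859.88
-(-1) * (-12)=-12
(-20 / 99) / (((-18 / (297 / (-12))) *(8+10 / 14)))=-35 / 1098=-0.03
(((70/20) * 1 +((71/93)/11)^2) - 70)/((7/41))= -5706309275/14651406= -389.47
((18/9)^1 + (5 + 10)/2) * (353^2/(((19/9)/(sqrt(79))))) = 1121481 * sqrt(79)/2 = 4983970.58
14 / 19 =0.74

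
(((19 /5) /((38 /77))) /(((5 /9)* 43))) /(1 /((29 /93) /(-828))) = -0.00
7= 7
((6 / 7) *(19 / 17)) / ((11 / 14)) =228 / 187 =1.22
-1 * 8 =-8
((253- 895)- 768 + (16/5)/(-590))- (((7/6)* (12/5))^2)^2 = -54260494/36875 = -1471.47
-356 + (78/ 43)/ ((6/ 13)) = -15139/ 43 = -352.07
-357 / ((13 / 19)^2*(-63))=6137 / 507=12.10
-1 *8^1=-8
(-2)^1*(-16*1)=32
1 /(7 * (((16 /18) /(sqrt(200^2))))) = 225 /7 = 32.14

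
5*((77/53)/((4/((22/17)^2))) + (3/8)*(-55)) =-12263845/122536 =-100.08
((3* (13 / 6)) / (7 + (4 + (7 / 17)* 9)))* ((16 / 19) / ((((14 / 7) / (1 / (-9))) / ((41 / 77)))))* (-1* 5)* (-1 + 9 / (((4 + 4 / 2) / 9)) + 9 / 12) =480233 / 658350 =0.73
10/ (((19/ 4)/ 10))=400/ 19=21.05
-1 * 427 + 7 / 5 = -2128 / 5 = -425.60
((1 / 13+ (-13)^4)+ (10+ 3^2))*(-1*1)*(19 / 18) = -2353093 / 78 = -30167.86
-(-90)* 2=180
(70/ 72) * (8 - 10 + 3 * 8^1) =21.39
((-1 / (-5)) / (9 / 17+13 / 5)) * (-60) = -510 / 133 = -3.83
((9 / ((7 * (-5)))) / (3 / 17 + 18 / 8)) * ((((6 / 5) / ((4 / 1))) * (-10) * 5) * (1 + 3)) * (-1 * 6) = -14688 / 385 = -38.15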